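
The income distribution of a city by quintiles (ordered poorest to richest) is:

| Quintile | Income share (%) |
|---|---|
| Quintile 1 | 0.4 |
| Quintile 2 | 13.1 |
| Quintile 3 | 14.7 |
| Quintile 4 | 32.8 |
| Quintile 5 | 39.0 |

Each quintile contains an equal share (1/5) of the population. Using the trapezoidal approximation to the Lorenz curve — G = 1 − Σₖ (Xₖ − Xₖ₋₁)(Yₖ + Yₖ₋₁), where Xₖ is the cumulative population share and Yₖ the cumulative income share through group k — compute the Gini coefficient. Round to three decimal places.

Cumulative income shares Yₖ: 0.0040, 0.1350, 0.2820, 0.6100, 1.0000
Σ (Xₖ−Xₖ₋₁)(Yₖ+Yₖ₋₁) = (1/5)(0.0040+0.0000) + (1/5)(0.1350+0.0040) + (1/5)(0.2820+0.1350) + (1/5)(0.6100+0.2820) + (1/5)(1.0000+0.6100)
  = 0.0008 + 0.0278 + 0.0834 + 0.1784 + 0.3220 = 0.6124
G = 1 − 0.6124 = 0.3876

0.388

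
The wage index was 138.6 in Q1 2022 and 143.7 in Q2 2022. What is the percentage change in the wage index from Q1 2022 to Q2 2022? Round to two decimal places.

3.68%

Change = (143.7 − 138.6) / 138.6 × 100
       = 5.1 / 138.6 × 100 = 3.6797%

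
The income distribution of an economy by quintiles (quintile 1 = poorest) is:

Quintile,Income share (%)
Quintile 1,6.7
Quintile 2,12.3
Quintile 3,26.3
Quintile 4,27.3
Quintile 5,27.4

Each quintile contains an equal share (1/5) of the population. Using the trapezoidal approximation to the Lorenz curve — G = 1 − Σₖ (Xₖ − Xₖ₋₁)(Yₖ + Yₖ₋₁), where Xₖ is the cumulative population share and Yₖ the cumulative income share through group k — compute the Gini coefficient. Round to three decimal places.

0.226

Cumulative income shares Yₖ: 0.0670, 0.1900, 0.4530, 0.7260, 1.0000
Σ (Xₖ−Xₖ₋₁)(Yₖ+Yₖ₋₁) = (1/5)(0.0670+0.0000) + (1/5)(0.1900+0.0670) + (1/5)(0.4530+0.1900) + (1/5)(0.7260+0.4530) + (1/5)(1.0000+0.7260)
  = 0.0134 + 0.0514 + 0.1286 + 0.2358 + 0.3452 = 0.7744
G = 1 − 0.7744 = 0.2256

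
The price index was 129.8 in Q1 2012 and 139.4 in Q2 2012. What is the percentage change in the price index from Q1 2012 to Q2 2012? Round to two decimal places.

7.40%

Change = (139.4 − 129.8) / 129.8 × 100
       = 9.6 / 129.8 × 100 = 7.3960%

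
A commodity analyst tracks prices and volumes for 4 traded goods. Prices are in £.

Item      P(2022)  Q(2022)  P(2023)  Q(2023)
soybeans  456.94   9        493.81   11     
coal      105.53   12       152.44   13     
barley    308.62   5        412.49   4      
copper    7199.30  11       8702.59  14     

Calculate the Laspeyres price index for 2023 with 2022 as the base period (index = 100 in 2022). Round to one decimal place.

Laspeyres price index uses base-period quantities as weights.
ΣP(2023)·Q(2022) = 493.81×9 + 152.44×12 + 412.49×5 + 8702.59×11 = 4444.29 + 1829.28 + 2062.45 + 95728.49 = 104064.51
ΣP(2022)·Q(2022) = 456.94×9 + 105.53×12 + 308.62×5 + 7199.30×11 = 4112.46 + 1266.36 + 1543.1 + 79192.3 = 86114.22
Index = 104064.51 / 86114.22 × 100 = 120.8447

120.8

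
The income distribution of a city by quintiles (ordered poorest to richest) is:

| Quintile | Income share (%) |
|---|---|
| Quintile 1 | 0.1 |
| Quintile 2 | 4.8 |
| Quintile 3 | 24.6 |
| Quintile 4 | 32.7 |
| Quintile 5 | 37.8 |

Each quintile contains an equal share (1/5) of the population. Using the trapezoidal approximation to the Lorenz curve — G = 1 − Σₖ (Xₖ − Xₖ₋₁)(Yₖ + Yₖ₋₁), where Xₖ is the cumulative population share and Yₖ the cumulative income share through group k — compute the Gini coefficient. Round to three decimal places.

Cumulative income shares Yₖ: 0.0010, 0.0490, 0.2950, 0.6220, 1.0000
Σ (Xₖ−Xₖ₋₁)(Yₖ+Yₖ₋₁) = (1/5)(0.0010+0.0000) + (1/5)(0.0490+0.0010) + (1/5)(0.2950+0.0490) + (1/5)(0.6220+0.2950) + (1/5)(1.0000+0.6220)
  = 0.0002 + 0.0100 + 0.0688 + 0.1834 + 0.3244 = 0.5868
G = 1 − 0.5868 = 0.4132

0.413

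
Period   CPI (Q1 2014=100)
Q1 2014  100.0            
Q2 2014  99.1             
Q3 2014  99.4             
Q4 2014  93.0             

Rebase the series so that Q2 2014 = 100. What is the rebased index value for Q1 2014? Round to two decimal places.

Rebased(Q1 2014) = 100.0 / 99.1 × 100 = 100.9082

100.91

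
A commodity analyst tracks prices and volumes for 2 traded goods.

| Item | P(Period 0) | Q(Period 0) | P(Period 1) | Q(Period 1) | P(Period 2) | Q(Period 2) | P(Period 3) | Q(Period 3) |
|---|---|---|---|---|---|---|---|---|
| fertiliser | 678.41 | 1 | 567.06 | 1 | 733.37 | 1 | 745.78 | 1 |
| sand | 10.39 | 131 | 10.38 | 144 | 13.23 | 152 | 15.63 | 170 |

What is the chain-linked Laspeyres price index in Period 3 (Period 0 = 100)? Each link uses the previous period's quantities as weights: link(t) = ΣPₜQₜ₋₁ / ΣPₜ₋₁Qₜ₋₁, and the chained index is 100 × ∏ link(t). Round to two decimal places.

137.52

Link Period 0→Period 1:
ΣP(Period 1)Q(Period 0) = 567.06×1 + 10.38×131 = 567.06 + 1359.78 = 1926.84
ΣP(Period 0)Q(Period 0) = 678.41×1 + 10.39×131 = 678.41 + 1361.09 = 2039.5
link = 1926.84/2039.5 = 0.944761
Link Period 1→Period 2:
ΣP(Period 2)Q(Period 1) = 733.37×1 + 13.23×144 = 733.37 + 1905.12 = 2638.49
ΣP(Period 1)Q(Period 1) = 567.06×1 + 10.38×144 = 567.06 + 1494.72 = 2061.78
link = 2638.49/2061.78 = 1.279715
Link Period 2→Period 3:
ΣP(Period 3)Q(Period 2) = 745.78×1 + 15.63×152 = 745.78 + 2375.76 = 3121.54
ΣP(Period 2)Q(Period 2) = 733.37×1 + 13.23×152 = 733.37 + 2010.96 = 2744.33
link = 3121.54/2744.33 = 1.137451
Chained index = 100 × 0.944761 × 1.279715 × 1.137451 = 137.5206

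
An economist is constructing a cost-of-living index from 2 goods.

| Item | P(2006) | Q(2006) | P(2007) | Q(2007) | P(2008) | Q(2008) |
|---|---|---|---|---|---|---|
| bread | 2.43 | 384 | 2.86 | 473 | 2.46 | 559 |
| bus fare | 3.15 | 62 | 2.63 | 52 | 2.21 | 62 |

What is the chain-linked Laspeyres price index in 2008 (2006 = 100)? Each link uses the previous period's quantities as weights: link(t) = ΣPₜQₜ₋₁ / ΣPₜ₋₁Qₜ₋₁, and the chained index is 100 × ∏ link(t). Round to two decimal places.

95.94

Link 2006→2007:
ΣP(2007)Q(2006) = 2.86×384 + 2.63×62 = 1098.24 + 163.06 = 1261.3
ΣP(2006)Q(2006) = 2.43×384 + 3.15×62 = 933.12 + 195.3 = 1128.42
link = 1261.3/1128.42 = 1.117758
Link 2007→2008:
ΣP(2008)Q(2007) = 2.46×473 + 2.21×52 = 1163.58 + 114.92 = 1278.5
ΣP(2007)Q(2007) = 2.86×473 + 2.63×52 = 1352.78 + 136.76 = 1489.54
link = 1278.5/1489.54 = 0.858319
Chained index = 100 × 1.117758 × 0.858319 = 95.9392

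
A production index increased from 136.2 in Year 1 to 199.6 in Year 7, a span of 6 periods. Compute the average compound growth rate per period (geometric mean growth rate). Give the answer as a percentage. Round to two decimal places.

6.58%

Growth factor = (199.6/136.2)^(1/6) = (1.465492)^(1/6) = 1.065771
Growth rate = 1.065771 − 1 = 0.065771 = 6.5771%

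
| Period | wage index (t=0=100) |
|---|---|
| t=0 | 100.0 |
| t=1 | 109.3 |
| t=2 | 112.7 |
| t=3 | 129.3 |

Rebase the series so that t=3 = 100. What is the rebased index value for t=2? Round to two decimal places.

Rebased(t=2) = 112.7 / 129.3 × 100 = 87.1616

87.16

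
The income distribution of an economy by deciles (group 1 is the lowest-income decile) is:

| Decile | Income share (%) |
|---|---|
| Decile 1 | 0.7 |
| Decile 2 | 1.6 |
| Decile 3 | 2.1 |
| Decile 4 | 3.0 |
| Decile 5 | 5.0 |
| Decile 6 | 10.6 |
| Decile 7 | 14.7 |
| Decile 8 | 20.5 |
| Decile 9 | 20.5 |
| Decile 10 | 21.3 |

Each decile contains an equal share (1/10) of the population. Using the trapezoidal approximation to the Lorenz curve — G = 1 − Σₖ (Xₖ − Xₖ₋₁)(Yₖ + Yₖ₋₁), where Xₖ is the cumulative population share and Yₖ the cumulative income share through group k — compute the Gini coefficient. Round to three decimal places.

Cumulative income shares Yₖ: 0.0070, 0.0230, 0.0440, 0.0740, 0.1240, 0.2300, 0.3770, 0.5820, 0.7870, 1.0000
Σ (Xₖ−Xₖ₋₁)(Yₖ+Yₖ₋₁) = (1/10)(0.0070+0.0000) + (1/10)(0.0230+0.0070) + (1/10)(0.0440+0.0230) + (1/10)(0.0740+0.0440) + (1/10)(0.1240+0.0740) + (1/10)(0.2300+0.1240) + (1/10)(0.3770+0.2300) + (1/10)(0.5820+0.3770) + (1/10)(0.7870+0.5820) + (1/10)(1.0000+0.7870)
  = 0.0007 + 0.0030 + 0.0067 + 0.0118 + 0.0198 + 0.0354 + 0.0607 + 0.0959 + 0.1369 + 0.1787 = 0.5496
G = 1 − 0.5496 = 0.4504

0.450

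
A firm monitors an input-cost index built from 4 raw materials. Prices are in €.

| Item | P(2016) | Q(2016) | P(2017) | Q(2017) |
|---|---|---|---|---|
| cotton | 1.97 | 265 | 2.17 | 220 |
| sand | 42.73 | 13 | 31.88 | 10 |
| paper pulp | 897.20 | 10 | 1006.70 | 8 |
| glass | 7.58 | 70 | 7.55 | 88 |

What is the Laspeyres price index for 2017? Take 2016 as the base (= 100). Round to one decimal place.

109.5

Laspeyres price index uses base-period quantities as weights.
ΣP(2017)·Q(2016) = 2.17×265 + 31.88×13 + 1006.70×10 + 7.55×70 = 575.05 + 414.44 + 10067 + 528.5 = 11584.99
ΣP(2016)·Q(2016) = 1.97×265 + 42.73×13 + 897.20×10 + 7.58×70 = 522.05 + 555.49 + 8972 + 530.6 = 10580.14
Index = 11584.99 / 10580.14 × 100 = 109.4975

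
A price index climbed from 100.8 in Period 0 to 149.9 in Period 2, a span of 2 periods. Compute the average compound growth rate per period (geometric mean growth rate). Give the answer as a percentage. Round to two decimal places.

21.95%

Growth factor = (149.9/100.8)^(1/2) = (1.487103)^(1/2) = 1.219468
Growth rate = 1.219468 − 1 = 0.219468 = 21.9468%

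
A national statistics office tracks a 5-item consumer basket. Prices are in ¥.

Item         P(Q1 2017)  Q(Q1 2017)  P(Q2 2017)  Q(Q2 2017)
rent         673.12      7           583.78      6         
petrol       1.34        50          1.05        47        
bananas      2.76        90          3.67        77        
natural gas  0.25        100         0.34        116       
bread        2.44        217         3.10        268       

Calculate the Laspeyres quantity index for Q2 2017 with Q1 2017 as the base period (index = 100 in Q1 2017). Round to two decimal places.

89.53

Laspeyres quantity index uses base-period prices as weights.
ΣP(Q1 2017)·Q(Q2 2017) = 673.12×6 + 1.34×47 + 2.76×77 + 0.25×116 + 2.44×268 = 4038.72 + 62.98 + 212.52 + 29 + 653.92 = 4997.14
ΣP(Q1 2017)·Q(Q1 2017) = 673.12×7 + 1.34×50 + 2.76×90 + 0.25×100 + 2.44×217 = 4711.84 + 67 + 248.4 + 25 + 529.48 = 5581.72
Index = 4997.14 / 5581.72 × 100 = 89.5269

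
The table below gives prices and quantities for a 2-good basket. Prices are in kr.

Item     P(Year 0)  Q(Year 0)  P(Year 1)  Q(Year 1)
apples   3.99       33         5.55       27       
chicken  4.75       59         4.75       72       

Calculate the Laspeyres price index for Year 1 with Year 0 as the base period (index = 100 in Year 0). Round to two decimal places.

112.50

Laspeyres price index uses base-period quantities as weights.
ΣP(Year 1)·Q(Year 0) = 5.55×33 + 4.75×59 = 183.15 + 280.25 = 463.4
ΣP(Year 0)·Q(Year 0) = 3.99×33 + 4.75×59 = 131.67 + 280.25 = 411.92
Index = 463.4 / 411.92 × 100 = 112.4976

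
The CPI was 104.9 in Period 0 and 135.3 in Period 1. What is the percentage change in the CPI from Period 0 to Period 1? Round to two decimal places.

28.98%

Change = (135.3 − 104.9) / 104.9 × 100
       = 30.4 / 104.9 × 100 = 28.9800%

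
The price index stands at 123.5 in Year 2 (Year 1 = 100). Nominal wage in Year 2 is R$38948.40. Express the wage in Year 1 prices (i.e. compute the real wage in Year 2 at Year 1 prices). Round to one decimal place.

31537.2

Real = Nominal ÷ (Index/100) = 38948.40 ÷ (123.5/100)
     = 38948.40 ÷ 1.235 = 31537.1660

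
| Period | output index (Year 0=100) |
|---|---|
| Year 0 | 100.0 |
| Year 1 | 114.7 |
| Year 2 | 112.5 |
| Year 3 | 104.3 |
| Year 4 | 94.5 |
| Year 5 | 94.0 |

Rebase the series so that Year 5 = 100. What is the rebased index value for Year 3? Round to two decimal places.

110.96

Rebased(Year 3) = 104.3 / 94.0 × 100 = 110.9574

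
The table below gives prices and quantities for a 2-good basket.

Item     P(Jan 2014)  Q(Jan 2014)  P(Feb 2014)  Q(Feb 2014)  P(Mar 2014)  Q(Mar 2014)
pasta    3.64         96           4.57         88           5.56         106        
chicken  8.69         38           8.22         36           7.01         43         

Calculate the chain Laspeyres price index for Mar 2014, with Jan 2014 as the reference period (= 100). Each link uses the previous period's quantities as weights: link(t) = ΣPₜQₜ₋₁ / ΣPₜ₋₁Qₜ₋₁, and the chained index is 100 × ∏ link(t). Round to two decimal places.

Link Jan 2014→Feb 2014:
ΣP(Feb 2014)Q(Jan 2014) = 4.57×96 + 8.22×38 = 438.72 + 312.36 = 751.08
ΣP(Jan 2014)Q(Jan 2014) = 3.64×96 + 8.69×38 = 349.44 + 330.22 = 679.66
link = 751.08/679.66 = 1.105082
Link Feb 2014→Mar 2014:
ΣP(Mar 2014)Q(Feb 2014) = 5.56×88 + 7.01×36 = 489.28 + 252.36 = 741.64
ΣP(Feb 2014)Q(Feb 2014) = 4.57×88 + 8.22×36 = 402.16 + 295.92 = 698.08
link = 741.64/698.08 = 1.062400
Chained index = 100 × 1.105082 × 1.062400 = 117.4039

117.40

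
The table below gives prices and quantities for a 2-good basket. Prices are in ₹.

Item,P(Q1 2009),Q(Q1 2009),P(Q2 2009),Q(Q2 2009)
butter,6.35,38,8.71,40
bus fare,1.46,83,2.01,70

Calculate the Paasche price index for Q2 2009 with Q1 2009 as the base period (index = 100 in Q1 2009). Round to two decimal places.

137.31

Paasche price index uses current-period quantities as weights.
ΣP(Q2 2009)·Q(Q2 2009) = 8.71×40 + 2.01×70 = 348.4 + 140.7 = 489.1
ΣP(Q1 2009)·Q(Q2 2009) = 6.35×40 + 1.46×70 = 254 + 102.2 = 356.2
Index = 489.1 / 356.2 × 100 = 137.3105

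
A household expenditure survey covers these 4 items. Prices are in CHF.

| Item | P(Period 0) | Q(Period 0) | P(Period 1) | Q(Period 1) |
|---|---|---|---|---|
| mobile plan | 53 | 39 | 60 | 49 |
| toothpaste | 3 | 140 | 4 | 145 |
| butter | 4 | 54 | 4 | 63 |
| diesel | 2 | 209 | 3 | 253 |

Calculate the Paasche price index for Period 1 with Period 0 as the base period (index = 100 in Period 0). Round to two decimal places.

119.55

Paasche price index uses current-period quantities as weights.
ΣP(Period 1)·Q(Period 1) = 60×49 + 4×145 + 4×63 + 3×253 = 2940 + 580 + 252 + 759 = 4531
ΣP(Period 0)·Q(Period 1) = 53×49 + 3×145 + 4×63 + 2×253 = 2597 + 435 + 252 + 506 = 3790
Index = 4531 / 3790 × 100 = 119.5515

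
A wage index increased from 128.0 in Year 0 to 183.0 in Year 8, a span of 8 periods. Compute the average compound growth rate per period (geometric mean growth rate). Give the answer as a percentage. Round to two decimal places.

Growth factor = (183.0/128.0)^(1/8) = (1.429688)^(1/8) = 1.045695
Growth rate = 1.045695 − 1 = 0.045695 = 4.5695%

4.57%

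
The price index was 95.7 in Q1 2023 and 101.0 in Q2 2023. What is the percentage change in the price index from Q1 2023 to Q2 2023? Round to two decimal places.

Change = (101.0 − 95.7) / 95.7 × 100
       = 5.3 / 95.7 × 100 = 5.5381%

5.54%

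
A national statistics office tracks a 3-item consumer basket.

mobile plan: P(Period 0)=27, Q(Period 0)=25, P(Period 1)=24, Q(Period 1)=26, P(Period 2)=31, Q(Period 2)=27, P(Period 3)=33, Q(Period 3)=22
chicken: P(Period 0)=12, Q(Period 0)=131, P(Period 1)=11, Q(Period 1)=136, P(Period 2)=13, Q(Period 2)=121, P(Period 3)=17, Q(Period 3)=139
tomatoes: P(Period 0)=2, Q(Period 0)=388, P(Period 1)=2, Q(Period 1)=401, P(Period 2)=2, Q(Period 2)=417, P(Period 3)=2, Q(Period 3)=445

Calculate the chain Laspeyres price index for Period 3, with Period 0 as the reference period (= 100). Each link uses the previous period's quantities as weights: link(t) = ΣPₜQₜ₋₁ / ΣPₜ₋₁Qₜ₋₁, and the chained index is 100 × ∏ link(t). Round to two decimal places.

Link Period 0→Period 1:
ΣP(Period 1)Q(Period 0) = 24×25 + 11×131 + 2×388 = 600 + 1441 + 776 = 2817
ΣP(Period 0)Q(Period 0) = 27×25 + 12×131 + 2×388 = 675 + 1572 + 776 = 3023
link = 2817/3023 = 0.931856
Link Period 1→Period 2:
ΣP(Period 2)Q(Period 1) = 31×26 + 13×136 + 2×401 = 806 + 1768 + 802 = 3376
ΣP(Period 1)Q(Period 1) = 24×26 + 11×136 + 2×401 = 624 + 1496 + 802 = 2922
link = 3376/2922 = 1.155373
Link Period 2→Period 3:
ΣP(Period 3)Q(Period 2) = 33×27 + 17×121 + 2×417 = 891 + 2057 + 834 = 3782
ΣP(Period 2)Q(Period 2) = 31×27 + 13×121 + 2×417 = 837 + 1573 + 834 = 3244
link = 3782/3244 = 1.165845
Chained index = 100 × 0.931856 × 1.155373 × 1.165845 = 125.5196

125.52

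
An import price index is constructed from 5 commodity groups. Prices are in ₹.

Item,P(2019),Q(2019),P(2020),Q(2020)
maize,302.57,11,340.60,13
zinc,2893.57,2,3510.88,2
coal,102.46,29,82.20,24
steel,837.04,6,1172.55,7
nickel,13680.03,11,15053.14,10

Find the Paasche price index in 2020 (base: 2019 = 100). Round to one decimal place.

111.2

Paasche price index uses current-period quantities as weights.
ΣP(2020)·Q(2020) = 340.60×13 + 3510.88×2 + 82.20×24 + 1172.55×7 + 15053.14×10 = 4427.8 + 7021.76 + 1972.8 + 8207.85 + 150531.4 = 172161.61
ΣP(2019)·Q(2020) = 302.57×13 + 2893.57×2 + 102.46×24 + 837.04×7 + 13680.03×10 = 3933.41 + 5787.14 + 2459.04 + 5859.28 + 136800.3 = 154839.17
Index = 172161.61 / 154839.17 × 100 = 111.1874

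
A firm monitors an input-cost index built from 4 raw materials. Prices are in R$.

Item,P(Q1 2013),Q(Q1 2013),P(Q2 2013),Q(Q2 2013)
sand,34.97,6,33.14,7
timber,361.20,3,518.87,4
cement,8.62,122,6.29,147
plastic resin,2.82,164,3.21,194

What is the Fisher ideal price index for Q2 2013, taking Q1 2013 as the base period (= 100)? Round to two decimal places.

109.31

Laspeyres component (base-period weights):
ΣP(Q2 2013)Q(Q1 2013) = 33.14×6 + 518.87×3 + 6.29×122 + 3.21×164 = 198.84 + 1556.61 + 767.38 + 526.44 = 3049.27
ΣP(Q1 2013)Q(Q1 2013) = 34.97×6 + 361.20×3 + 8.62×122 + 2.82×164 = 209.82 + 1083.6 + 1051.64 + 462.48 = 2807.54
L = 3049.27 / 2807.54 × 100 = 108.6100
Paasche component (current-period weights):
ΣP(Q2 2013)Q(Q2 2013) = 33.14×7 + 518.87×4 + 6.29×147 + 3.21×194 = 231.98 + 2075.48 + 924.63 + 622.74 = 3854.83
ΣP(Q1 2013)Q(Q2 2013) = 34.97×7 + 361.20×4 + 8.62×147 + 2.82×194 = 244.79 + 1444.8 + 1267.14 + 547.08 = 3503.81
P = 3854.83 / 3503.81 × 100 = 110.0182
Fisher = √(L × P) = √(108.6100 × 110.0182) = 109.3119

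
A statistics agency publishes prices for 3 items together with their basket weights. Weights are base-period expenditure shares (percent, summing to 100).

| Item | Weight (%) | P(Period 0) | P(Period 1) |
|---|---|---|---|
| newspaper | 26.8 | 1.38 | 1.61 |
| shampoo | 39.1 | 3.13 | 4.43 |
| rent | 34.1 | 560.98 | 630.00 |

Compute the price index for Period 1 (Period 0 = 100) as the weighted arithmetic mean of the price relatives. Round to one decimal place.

124.9

newspaper: 26.8 × (1.61/1.38) = 26.8 × 1.166667 = 31.2667
shampoo: 39.1 × (4.43/3.13) = 39.1 × 1.415335 = 55.3396
rent: 34.1 × (630.00/560.98) = 34.1 × 1.123035 = 38.2955
Index = Σ wᵢ·(p₁ᵢ/p₀ᵢ) = 31.2667 + 55.3396 + 38.2955 = 124.9018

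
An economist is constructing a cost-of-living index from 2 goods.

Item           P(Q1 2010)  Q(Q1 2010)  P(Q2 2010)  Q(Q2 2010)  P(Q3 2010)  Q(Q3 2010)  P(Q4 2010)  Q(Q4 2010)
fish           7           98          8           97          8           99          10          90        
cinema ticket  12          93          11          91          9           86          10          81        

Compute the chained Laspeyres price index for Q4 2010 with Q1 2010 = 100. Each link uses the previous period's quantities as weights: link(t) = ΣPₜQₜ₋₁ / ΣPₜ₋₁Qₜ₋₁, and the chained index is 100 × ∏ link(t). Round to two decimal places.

Link Q1 2010→Q2 2010:
ΣP(Q2 2010)Q(Q1 2010) = 8×98 + 11×93 = 784 + 1023 = 1807
ΣP(Q1 2010)Q(Q1 2010) = 7×98 + 12×93 = 686 + 1116 = 1802
link = 1807/1802 = 1.002775
Link Q2 2010→Q3 2010:
ΣP(Q3 2010)Q(Q2 2010) = 8×97 + 9×91 = 776 + 819 = 1595
ΣP(Q2 2010)Q(Q2 2010) = 8×97 + 11×91 = 776 + 1001 = 1777
link = 1595/1777 = 0.897580
Link Q3 2010→Q4 2010:
ΣP(Q4 2010)Q(Q3 2010) = 10×99 + 10×86 = 990 + 860 = 1850
ΣP(Q3 2010)Q(Q3 2010) = 8×99 + 9×86 = 792 + 774 = 1566
link = 1850/1566 = 1.181354
Chained index = 100 × 1.002775 × 0.897580 × 1.181354 = 106.3302

106.33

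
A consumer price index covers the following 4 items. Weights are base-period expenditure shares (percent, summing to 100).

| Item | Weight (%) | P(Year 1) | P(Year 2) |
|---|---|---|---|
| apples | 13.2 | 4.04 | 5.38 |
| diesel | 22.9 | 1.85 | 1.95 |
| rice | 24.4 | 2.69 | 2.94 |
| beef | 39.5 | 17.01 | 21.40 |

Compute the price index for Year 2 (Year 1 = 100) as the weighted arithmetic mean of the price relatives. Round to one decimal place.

118.1

apples: 13.2 × (5.38/4.04) = 13.2 × 1.331683 = 17.5782
diesel: 22.9 × (1.95/1.85) = 22.9 × 1.054054 = 24.1378
rice: 24.4 × (2.94/2.69) = 24.4 × 1.092937 = 26.6677
beef: 39.5 × (21.40/17.01) = 39.5 × 1.258083 = 49.6943
Index = Σ wᵢ·(p₁ᵢ/p₀ᵢ) = 17.5782 + 24.1378 + 26.6677 + 49.6943 = 118.0780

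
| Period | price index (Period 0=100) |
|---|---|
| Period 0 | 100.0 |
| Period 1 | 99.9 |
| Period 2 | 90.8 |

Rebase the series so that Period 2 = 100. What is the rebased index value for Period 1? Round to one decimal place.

Rebased(Period 1) = 99.9 / 90.8 × 100 = 110.0220

110.0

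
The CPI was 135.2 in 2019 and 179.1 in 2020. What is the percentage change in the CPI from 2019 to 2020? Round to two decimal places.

Change = (179.1 − 135.2) / 135.2 × 100
       = 43.9 / 135.2 × 100 = 32.4704%

32.47%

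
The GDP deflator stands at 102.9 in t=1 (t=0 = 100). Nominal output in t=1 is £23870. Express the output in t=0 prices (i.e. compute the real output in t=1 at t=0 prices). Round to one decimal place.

Real = Nominal ÷ (Index/100) = 23870 ÷ (102.9/100)
     = 23870 ÷ 1.029 = 23197.2789

23197.3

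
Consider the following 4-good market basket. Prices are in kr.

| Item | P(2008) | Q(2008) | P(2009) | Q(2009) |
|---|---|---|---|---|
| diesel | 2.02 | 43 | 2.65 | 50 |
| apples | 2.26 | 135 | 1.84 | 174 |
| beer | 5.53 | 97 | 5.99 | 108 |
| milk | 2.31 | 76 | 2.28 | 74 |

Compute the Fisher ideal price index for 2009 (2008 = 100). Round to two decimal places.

100.81

Laspeyres component (base-period weights):
ΣP(2009)Q(2008) = 2.65×43 + 1.84×135 + 5.99×97 + 2.28×76 = 113.95 + 248.4 + 581.03 + 173.28 = 1116.66
ΣP(2008)Q(2008) = 2.02×43 + 2.26×135 + 5.53×97 + 2.31×76 = 86.86 + 305.1 + 536.41 + 175.56 = 1103.93
L = 1116.66 / 1103.93 × 100 = 101.1532
Paasche component (current-period weights):
ΣP(2009)Q(2009) = 2.65×50 + 1.84×174 + 5.99×108 + 2.28×74 = 132.5 + 320.16 + 646.92 + 168.72 = 1268.3
ΣP(2008)Q(2009) = 2.02×50 + 2.26×174 + 5.53×108 + 2.31×74 = 101 + 393.24 + 597.24 + 170.94 = 1262.42
P = 1268.3 / 1262.42 × 100 = 100.4658
Fisher = √(L × P) = √(101.1532 × 100.4658) = 100.8089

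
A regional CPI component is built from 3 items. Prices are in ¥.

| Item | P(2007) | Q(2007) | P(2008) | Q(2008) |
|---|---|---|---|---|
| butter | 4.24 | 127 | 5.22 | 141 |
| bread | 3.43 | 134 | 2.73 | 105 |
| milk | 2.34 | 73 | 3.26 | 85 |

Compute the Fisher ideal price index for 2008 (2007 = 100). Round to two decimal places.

110.34

Laspeyres component (base-period weights):
ΣP(2008)Q(2007) = 5.22×127 + 2.73×134 + 3.26×73 = 662.94 + 365.82 + 237.98 = 1266.74
ΣP(2007)Q(2007) = 4.24×127 + 3.43×134 + 2.34×73 = 538.48 + 459.62 + 170.82 = 1168.92
L = 1266.74 / 1168.92 × 100 = 108.3684
Paasche component (current-period weights):
ΣP(2008)Q(2008) = 5.22×141 + 2.73×105 + 3.26×85 = 736.02 + 286.65 + 277.1 = 1299.77
ΣP(2007)Q(2008) = 4.24×141 + 3.43×105 + 2.34×85 = 597.84 + 360.15 + 198.9 = 1156.89
P = 1299.77 / 1156.89 × 100 = 112.3504
Fisher = √(L × P) = √(108.3684 × 112.3504) = 110.3414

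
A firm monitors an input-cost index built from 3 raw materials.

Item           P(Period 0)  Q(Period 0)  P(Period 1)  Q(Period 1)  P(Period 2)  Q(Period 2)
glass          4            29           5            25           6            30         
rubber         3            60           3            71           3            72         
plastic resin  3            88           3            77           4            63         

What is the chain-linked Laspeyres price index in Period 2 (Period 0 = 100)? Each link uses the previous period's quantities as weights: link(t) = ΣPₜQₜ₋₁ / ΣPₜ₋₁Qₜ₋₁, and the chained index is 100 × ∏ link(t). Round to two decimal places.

Link Period 0→Period 1:
ΣP(Period 1)Q(Period 0) = 5×29 + 3×60 + 3×88 = 145 + 180 + 264 = 589
ΣP(Period 0)Q(Period 0) = 4×29 + 3×60 + 3×88 = 116 + 180 + 264 = 560
link = 589/560 = 1.051786
Link Period 1→Period 2:
ΣP(Period 2)Q(Period 1) = 6×25 + 3×71 + 4×77 = 150 + 213 + 308 = 671
ΣP(Period 1)Q(Period 1) = 5×25 + 3×71 + 3×77 = 125 + 213 + 231 = 569
link = 671/569 = 1.179262
Chained index = 100 × 1.051786 × 1.179262 = 124.0331

124.03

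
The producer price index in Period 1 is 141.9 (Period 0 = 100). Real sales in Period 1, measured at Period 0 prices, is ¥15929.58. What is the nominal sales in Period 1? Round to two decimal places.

Nominal = Real × (Index/100) = 15929.58 × (141.9/100)
        = 15929.58 × 1.419 = 22604.0740

22604.07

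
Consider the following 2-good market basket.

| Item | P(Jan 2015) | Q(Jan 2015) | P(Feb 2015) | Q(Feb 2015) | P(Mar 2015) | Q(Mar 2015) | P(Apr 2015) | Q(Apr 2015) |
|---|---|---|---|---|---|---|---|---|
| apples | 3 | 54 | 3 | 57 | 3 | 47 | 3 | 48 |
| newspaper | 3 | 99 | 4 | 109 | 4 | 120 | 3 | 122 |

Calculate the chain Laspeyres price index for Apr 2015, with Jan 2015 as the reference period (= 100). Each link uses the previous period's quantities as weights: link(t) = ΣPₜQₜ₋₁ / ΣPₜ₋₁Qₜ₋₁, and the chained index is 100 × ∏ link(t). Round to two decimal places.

Link Jan 2015→Feb 2015:
ΣP(Feb 2015)Q(Jan 2015) = 3×54 + 4×99 = 162 + 396 = 558
ΣP(Jan 2015)Q(Jan 2015) = 3×54 + 3×99 = 162 + 297 = 459
link = 558/459 = 1.215686
Link Feb 2015→Mar 2015:
ΣP(Mar 2015)Q(Feb 2015) = 3×57 + 4×109 = 171 + 436 = 607
ΣP(Feb 2015)Q(Feb 2015) = 3×57 + 4×109 = 171 + 436 = 607
link = 607/607 = 1.000000
Link Mar 2015→Apr 2015:
ΣP(Apr 2015)Q(Mar 2015) = 3×47 + 3×120 = 141 + 360 = 501
ΣP(Mar 2015)Q(Mar 2015) = 3×47 + 4×120 = 141 + 480 = 621
link = 501/621 = 0.806763
Chained index = 100 × 1.215686 × 1.000000 × 0.806763 = 98.0771

98.08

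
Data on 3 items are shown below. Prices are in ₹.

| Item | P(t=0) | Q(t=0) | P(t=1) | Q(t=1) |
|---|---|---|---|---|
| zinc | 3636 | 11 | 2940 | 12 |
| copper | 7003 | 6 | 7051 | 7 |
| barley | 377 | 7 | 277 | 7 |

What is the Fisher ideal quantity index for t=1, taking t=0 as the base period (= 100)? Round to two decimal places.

112.81

Laspeyres component (base-period weights):
ΣP(t=0)Q(t=1) = 3636×12 + 7003×7 + 377×7 = 43632 + 49021 + 2639 = 95292
ΣP(t=0)Q(t=0) = 3636×11 + 7003×6 + 377×7 = 39996 + 42018 + 2639 = 84653
L = 95292 / 84653 × 100 = 112.5678
Paasche component (current-period weights):
ΣP(t=1)Q(t=1) = 2940×12 + 7051×7 + 277×7 = 35280 + 49357 + 1939 = 86576
ΣP(t=1)Q(t=0) = 2940×11 + 7051×6 + 277×7 = 32340 + 42306 + 1939 = 76585
P = 86576 / 76585 × 100 = 113.0456
Fisher = √(L × P) = √(112.5678 × 113.0456) = 112.8065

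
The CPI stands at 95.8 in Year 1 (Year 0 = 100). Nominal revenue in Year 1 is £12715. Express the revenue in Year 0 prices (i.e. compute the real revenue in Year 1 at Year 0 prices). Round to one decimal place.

13272.4

Real = Nominal ÷ (Index/100) = 12715 ÷ (95.8/100)
     = 12715 ÷ 0.958 = 13272.4426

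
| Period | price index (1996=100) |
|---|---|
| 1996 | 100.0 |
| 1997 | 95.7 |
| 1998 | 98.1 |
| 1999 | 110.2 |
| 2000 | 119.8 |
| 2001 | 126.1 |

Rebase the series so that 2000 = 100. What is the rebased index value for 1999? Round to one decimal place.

92.0

Rebased(1999) = 110.2 / 119.8 × 100 = 91.9866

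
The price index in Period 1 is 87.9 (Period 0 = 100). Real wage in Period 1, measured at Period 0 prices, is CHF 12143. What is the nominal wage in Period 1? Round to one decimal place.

10673.7

Nominal = Real × (Index/100) = 12143 × (87.9/100)
        = 12143 × 0.879 = 10673.6970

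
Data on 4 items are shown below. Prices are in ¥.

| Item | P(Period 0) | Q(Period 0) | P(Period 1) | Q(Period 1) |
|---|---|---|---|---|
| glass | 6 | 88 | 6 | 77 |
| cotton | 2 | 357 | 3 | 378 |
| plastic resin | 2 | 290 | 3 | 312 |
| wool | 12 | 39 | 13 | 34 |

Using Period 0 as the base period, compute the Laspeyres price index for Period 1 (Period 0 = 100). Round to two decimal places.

129.96

Laspeyres price index uses base-period quantities as weights.
ΣP(Period 1)·Q(Period 0) = 6×88 + 3×357 + 3×290 + 13×39 = 528 + 1071 + 870 + 507 = 2976
ΣP(Period 0)·Q(Period 0) = 6×88 + 2×357 + 2×290 + 12×39 = 528 + 714 + 580 + 468 = 2290
Index = 2976 / 2290 × 100 = 129.9563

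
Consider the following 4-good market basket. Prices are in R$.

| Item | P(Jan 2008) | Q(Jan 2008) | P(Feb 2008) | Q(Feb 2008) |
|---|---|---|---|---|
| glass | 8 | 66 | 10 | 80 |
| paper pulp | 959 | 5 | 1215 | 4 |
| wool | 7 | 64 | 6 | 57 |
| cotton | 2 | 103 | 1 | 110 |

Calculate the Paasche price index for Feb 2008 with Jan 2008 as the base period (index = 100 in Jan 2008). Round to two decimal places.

119.96

Paasche price index uses current-period quantities as weights.
ΣP(Feb 2008)·Q(Feb 2008) = 10×80 + 1215×4 + 6×57 + 1×110 = 800 + 4860 + 342 + 110 = 6112
ΣP(Jan 2008)·Q(Feb 2008) = 8×80 + 959×4 + 7×57 + 2×110 = 640 + 3836 + 399 + 220 = 5095
Index = 6112 / 5095 × 100 = 119.9607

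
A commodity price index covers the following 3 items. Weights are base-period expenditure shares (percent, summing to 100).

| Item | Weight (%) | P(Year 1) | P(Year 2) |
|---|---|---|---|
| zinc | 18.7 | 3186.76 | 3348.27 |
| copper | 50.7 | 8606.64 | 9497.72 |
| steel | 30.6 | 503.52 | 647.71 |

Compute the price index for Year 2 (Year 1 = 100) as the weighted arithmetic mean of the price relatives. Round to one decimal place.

zinc: 18.7 × (3348.27/3186.76) = 18.7 × 1.050682 = 19.6477
copper: 50.7 × (9497.72/8606.64) = 50.7 × 1.103534 = 55.9492
steel: 30.6 × (647.71/503.52) = 30.6 × 1.286364 = 39.3627
Index = Σ wᵢ·(p₁ᵢ/p₀ᵢ) = 19.6477 + 55.9492 + 39.3627 = 114.9597

115.0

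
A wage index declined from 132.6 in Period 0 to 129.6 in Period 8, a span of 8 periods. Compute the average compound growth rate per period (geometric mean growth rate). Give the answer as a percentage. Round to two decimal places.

-0.29%

Growth factor = (129.6/132.6)^(1/8) = (0.977376)^(1/8) = 0.997144
Growth rate = 0.997144 − 1 = -0.002856 = -0.2856%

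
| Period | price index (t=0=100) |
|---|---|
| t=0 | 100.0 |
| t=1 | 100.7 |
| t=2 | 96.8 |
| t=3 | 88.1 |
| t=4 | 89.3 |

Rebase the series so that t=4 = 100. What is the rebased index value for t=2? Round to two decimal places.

Rebased(t=2) = 96.8 / 89.3 × 100 = 108.3987

108.40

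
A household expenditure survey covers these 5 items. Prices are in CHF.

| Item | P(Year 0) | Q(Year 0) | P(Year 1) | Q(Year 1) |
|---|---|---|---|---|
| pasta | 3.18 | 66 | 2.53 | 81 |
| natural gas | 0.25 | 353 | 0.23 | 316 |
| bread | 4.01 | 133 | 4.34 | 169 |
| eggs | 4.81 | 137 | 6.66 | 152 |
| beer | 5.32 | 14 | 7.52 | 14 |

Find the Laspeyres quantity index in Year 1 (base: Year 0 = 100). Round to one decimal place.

Laspeyres quantity index uses base-period prices as weights.
ΣP(Year 0)·Q(Year 1) = 3.18×81 + 0.25×316 + 4.01×169 + 4.81×152 + 5.32×14 = 257.58 + 79 + 677.69 + 731.12 + 74.48 = 1819.87
ΣP(Year 0)·Q(Year 0) = 3.18×66 + 0.25×353 + 4.01×133 + 4.81×137 + 5.32×14 = 209.88 + 88.25 + 533.33 + 658.97 + 74.48 = 1564.91
Index = 1819.87 / 1564.91 × 100 = 116.2923

116.3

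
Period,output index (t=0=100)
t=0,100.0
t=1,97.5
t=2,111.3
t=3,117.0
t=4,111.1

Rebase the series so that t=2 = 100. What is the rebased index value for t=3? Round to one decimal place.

105.1

Rebased(t=3) = 117.0 / 111.3 × 100 = 105.1213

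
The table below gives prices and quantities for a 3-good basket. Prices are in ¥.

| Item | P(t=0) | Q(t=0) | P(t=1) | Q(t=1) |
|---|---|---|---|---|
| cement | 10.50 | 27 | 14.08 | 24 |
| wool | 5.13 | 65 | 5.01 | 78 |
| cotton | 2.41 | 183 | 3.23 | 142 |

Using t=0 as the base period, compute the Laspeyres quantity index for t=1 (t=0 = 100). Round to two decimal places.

93.99

Laspeyres quantity index uses base-period prices as weights.
ΣP(t=0)·Q(t=1) = 10.50×24 + 5.13×78 + 2.41×142 = 252 + 400.14 + 342.22 = 994.36
ΣP(t=0)·Q(t=0) = 10.50×27 + 5.13×65 + 2.41×183 = 283.5 + 333.45 + 441.03 = 1057.98
Index = 994.36 / 1057.98 × 100 = 93.9867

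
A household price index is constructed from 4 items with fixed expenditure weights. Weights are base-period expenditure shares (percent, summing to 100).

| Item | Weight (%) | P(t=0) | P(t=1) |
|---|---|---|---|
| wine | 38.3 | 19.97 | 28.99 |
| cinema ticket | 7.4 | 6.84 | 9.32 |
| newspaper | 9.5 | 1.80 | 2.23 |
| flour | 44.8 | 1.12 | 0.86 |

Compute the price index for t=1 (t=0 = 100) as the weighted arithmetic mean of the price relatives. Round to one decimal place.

wine: 38.3 × (28.99/19.97) = 38.3 × 1.451678 = 55.5992
cinema ticket: 7.4 × (9.32/6.84) = 7.4 × 1.362573 = 10.0830
newspaper: 9.5 × (2.23/1.80) = 9.5 × 1.238889 = 11.7694
flour: 44.8 × (0.86/1.12) = 44.8 × 0.767857 = 34.4000
Index = Σ wᵢ·(p₁ᵢ/p₀ᵢ) = 55.5992 + 10.0830 + 11.7694 + 34.4000 = 111.8517

111.9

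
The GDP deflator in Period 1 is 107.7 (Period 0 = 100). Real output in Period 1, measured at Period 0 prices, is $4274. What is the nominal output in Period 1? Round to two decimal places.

Nominal = Real × (Index/100) = 4274 × (107.7/100)
        = 4274 × 1.077 = 4603.0980

4603.10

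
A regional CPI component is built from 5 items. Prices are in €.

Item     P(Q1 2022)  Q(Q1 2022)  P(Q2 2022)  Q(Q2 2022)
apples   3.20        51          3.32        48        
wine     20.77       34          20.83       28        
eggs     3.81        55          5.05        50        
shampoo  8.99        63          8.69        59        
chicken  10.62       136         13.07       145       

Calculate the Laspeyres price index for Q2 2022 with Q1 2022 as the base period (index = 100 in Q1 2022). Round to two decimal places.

112.64

Laspeyres price index uses base-period quantities as weights.
ΣP(Q2 2022)·Q(Q1 2022) = 3.32×51 + 20.83×34 + 5.05×55 + 8.69×63 + 13.07×136 = 169.32 + 708.22 + 277.75 + 547.47 + 1777.52 = 3480.28
ΣP(Q1 2022)·Q(Q1 2022) = 3.20×51 + 20.77×34 + 3.81×55 + 8.99×63 + 10.62×136 = 163.2 + 706.18 + 209.55 + 566.37 + 1444.32 = 3089.62
Index = 3480.28 / 3089.62 × 100 = 112.6443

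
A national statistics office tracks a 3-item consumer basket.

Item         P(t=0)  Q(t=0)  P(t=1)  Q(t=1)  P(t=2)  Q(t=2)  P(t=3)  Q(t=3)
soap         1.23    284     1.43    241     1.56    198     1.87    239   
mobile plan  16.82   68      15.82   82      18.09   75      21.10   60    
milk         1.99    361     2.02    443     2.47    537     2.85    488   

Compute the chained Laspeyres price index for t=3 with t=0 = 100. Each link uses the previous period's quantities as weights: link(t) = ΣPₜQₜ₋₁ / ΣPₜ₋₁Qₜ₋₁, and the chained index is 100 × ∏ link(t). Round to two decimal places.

135.52

Link t=0→t=1:
ΣP(t=1)Q(t=0) = 1.43×284 + 15.82×68 + 2.02×361 = 406.12 + 1075.76 + 729.22 = 2211.1
ΣP(t=0)Q(t=0) = 1.23×284 + 16.82×68 + 1.99×361 = 349.32 + 1143.76 + 718.39 = 2211.47
link = 2211.1/2211.47 = 0.999833
Link t=1→t=2:
ΣP(t=2)Q(t=1) = 1.56×241 + 18.09×82 + 2.47×443 = 375.96 + 1483.38 + 1094.21 = 2953.55
ΣP(t=1)Q(t=1) = 1.43×241 + 15.82×82 + 2.02×443 = 344.63 + 1297.24 + 894.86 = 2536.73
link = 2953.55/2536.73 = 1.164314
Link t=2→t=3:
ΣP(t=3)Q(t=2) = 1.87×198 + 21.10×75 + 2.85×537 = 370.26 + 1582.5 + 1530.45 = 3483.21
ΣP(t=2)Q(t=2) = 1.56×198 + 18.09×75 + 2.47×537 = 308.88 + 1356.75 + 1326.39 = 2992.02
link = 3483.21/2992.02 = 1.164167
Chained index = 100 × 0.999833 × 1.164314 × 1.164167 = 135.5229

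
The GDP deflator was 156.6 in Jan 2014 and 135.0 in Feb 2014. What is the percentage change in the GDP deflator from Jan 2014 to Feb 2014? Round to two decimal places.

-13.79%

Change = (135.0 − 156.6) / 156.6 × 100
       = -21.6 / 156.6 × 100 = -13.7931%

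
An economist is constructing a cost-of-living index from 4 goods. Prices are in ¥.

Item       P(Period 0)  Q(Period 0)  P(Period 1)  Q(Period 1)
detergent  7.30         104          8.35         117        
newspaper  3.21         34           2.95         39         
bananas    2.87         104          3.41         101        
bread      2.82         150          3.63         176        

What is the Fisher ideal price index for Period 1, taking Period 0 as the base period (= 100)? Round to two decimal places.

117.52

Laspeyres component (base-period weights):
ΣP(Period 1)Q(Period 0) = 8.35×104 + 2.95×34 + 3.41×104 + 3.63×150 = 868.4 + 100.3 + 354.64 + 544.5 = 1867.84
ΣP(Period 0)Q(Period 0) = 7.30×104 + 3.21×34 + 2.87×104 + 2.82×150 = 759.2 + 109.14 + 298.48 + 423 = 1589.82
L = 1867.84 / 1589.82 × 100 = 117.4875
Paasche component (current-period weights):
ΣP(Period 1)Q(Period 1) = 8.35×117 + 2.95×39 + 3.41×101 + 3.63×176 = 976.95 + 115.05 + 344.41 + 638.88 = 2075.29
ΣP(Period 0)Q(Period 1) = 7.30×117 + 3.21×39 + 2.87×101 + 2.82×176 = 854.1 + 125.19 + 289.87 + 496.32 = 1765.48
P = 2075.29 / 1765.48 × 100 = 117.5482
Fisher = √(L × P) = √(117.4875 × 117.5482) = 117.5179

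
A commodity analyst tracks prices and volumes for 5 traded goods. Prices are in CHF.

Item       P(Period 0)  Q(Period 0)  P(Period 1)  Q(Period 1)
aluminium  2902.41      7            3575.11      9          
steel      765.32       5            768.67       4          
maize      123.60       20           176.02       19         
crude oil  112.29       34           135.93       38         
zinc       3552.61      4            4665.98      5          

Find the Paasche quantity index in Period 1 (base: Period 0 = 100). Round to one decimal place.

Paasche quantity index uses current-period prices as weights.
ΣP(Period 1)·Q(Period 1) = 3575.11×9 + 768.67×4 + 176.02×19 + 135.93×38 + 4665.98×5 = 32175.99 + 3074.68 + 3344.38 + 5165.34 + 23329.9 = 67090.29
ΣP(Period 1)·Q(Period 0) = 3575.11×7 + 768.67×5 + 176.02×20 + 135.93×34 + 4665.98×4 = 25025.77 + 3843.35 + 3520.4 + 4621.62 + 18663.92 = 55675.06
Index = 67090.29 / 55675.06 × 100 = 120.5033

120.5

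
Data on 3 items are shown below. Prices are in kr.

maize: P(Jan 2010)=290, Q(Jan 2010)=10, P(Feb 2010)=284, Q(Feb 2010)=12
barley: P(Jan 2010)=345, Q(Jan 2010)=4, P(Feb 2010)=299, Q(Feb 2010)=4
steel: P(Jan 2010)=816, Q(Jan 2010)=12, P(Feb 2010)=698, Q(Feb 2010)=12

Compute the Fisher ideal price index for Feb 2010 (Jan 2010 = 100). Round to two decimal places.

Laspeyres component (base-period weights):
ΣP(Feb 2010)Q(Jan 2010) = 284×10 + 299×4 + 698×12 = 2840 + 1196 + 8376 = 12412
ΣP(Jan 2010)Q(Jan 2010) = 290×10 + 345×4 + 816×12 = 2900 + 1380 + 9792 = 14072
L = 12412 / 14072 × 100 = 88.2035
Paasche component (current-period weights):
ΣP(Feb 2010)Q(Feb 2010) = 284×12 + 299×4 + 698×12 = 3408 + 1196 + 8376 = 12980
ΣP(Jan 2010)Q(Feb 2010) = 290×12 + 345×4 + 816×12 = 3480 + 1380 + 9792 = 14652
P = 12980 / 14652 × 100 = 88.5886
Fisher = √(L × P) = √(88.2035 × 88.5886) = 88.3958

88.40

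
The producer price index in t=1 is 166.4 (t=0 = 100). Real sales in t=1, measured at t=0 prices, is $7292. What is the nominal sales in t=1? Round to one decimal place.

Nominal = Real × (Index/100) = 7292 × (166.4/100)
        = 7292 × 1.664 = 12133.8880

12133.9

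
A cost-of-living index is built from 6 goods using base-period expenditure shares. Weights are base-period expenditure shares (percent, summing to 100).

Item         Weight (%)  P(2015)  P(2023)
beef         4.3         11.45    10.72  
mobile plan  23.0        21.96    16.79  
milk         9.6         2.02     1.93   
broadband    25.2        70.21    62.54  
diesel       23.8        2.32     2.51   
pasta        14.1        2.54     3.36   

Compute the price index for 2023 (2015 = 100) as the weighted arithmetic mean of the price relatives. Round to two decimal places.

beef: 4.3 × (10.72/11.45) = 4.3 × 0.936245 = 4.0259
mobile plan: 23.0 × (16.79/21.96) = 23.0 × 0.764572 = 17.5852
milk: 9.6 × (1.93/2.02) = 9.6 × 0.955446 = 9.1723
broadband: 25.2 × (62.54/70.21) = 25.2 × 0.890756 = 22.4471
diesel: 23.8 × (2.51/2.32) = 23.8 × 1.081897 = 25.7491
pasta: 14.1 × (3.36/2.54) = 14.1 × 1.322835 = 18.6520
Index = Σ wᵢ·(p₁ᵢ/p₀ᵢ) = 4.0259 + 17.5852 + 9.1723 + 22.4471 + 25.7491 + 18.6520 = 97.6314

97.63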